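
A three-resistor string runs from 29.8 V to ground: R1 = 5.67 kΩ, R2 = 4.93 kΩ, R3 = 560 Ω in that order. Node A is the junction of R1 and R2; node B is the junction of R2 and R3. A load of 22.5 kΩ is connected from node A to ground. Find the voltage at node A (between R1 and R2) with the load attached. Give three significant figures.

V ≈ 13.0 V

Below node A the series string R2+R3 = 5490 Ω sits in parallel with the 22500 Ω load: 4413 Ω.
V_A = 29.8 × 4413/(5670 + 4413) = 13.0 V.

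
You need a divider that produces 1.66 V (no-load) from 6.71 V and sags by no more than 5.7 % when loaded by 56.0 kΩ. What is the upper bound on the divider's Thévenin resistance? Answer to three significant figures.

R_th ≤ 3.38 kΩ

Loading drop = R_th/(R_th + R_L) ≤ 0.0570, so R_th ≤ R_L · ε/(1−ε) = 56.0 kΩ × 0.0570/0.9430 = 3.38 kΩ.
(Any R1, R2 with R2/(R1+R2) = 0.247 and R1‖R2 ≤ 3.38 kΩ will meet the spec.)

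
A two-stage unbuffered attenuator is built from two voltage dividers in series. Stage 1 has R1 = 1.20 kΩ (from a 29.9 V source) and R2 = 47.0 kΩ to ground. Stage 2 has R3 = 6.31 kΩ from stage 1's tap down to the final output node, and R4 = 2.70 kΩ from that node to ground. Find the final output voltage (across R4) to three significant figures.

Stage 2 presents R3+R4 = 9.010 kΩ as a load on stage 1's tap.
Stage 1's lower leg becomes R2‖(R3+R4) = 7.561 kΩ, so V_mid = 29.9 × 7.561/8.761 = 25.80 V.
Stage 2 is itself unloaded: V_out = V_mid × R4/(R3+R4) = 25.80 × 2.70/9.010 = 7.73 V.

V_out ≈ 7.73 V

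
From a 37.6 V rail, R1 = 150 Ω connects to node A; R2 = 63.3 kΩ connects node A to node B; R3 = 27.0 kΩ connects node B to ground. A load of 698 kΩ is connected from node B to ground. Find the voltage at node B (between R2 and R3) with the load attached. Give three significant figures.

At node B, R3 is in parallel with the load: R3‖R_L = 25990 Ω.
Below node A the resistance is R2 + (R3‖R_L) = 89290 Ω, so V_A = 37.6 × 89290/89440 = 37.54 V.
Then V_B = V_A × (R3‖R_L)/(R2 + R3‖R_L) = 37.54 × 25990/89290 = 10.9 V.

V ≈ 10.9 V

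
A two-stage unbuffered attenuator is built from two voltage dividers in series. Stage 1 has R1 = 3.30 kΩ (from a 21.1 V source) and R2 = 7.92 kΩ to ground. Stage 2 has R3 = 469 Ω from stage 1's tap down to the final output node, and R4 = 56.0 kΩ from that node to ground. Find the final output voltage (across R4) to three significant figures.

V_out ≈ 14.2 V

Stage 2 presents R3+R4 = 56470 Ω as a load on stage 1's tap.
Stage 1's lower leg becomes R2‖(R3+R4) = 6946 Ω, so V_mid = 21.1 × 6946/10250 = 14.30 V.
Stage 2 is itself unloaded: V_out = V_mid × R4/(R3+R4) = 14.30 × 56000/56470 = 14.2 V.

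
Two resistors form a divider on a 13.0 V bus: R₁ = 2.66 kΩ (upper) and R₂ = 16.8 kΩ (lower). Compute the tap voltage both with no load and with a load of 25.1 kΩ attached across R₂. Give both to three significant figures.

Unloaded: 11.2 V; loaded: 10.3 V

Open-circuit: V = 13.0 × 16.8/(2.66 + 16.8) = 11.2 V.
With the load, R₂ becomes R₂‖R_L = 10.06 kΩ, so V = 13.0 × 10.06/12.72 = 10.3 V.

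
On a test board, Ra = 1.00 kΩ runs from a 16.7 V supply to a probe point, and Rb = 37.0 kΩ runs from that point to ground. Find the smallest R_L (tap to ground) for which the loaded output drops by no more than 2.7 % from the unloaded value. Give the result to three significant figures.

Output resistance R_th = Ra‖Rb = (1000 × 37000)/38000 = 973.7 Ω.
The fractional drop is R_th/(R_th + R_L); requiring this ≤ 0.0270 gives R_L ≥ R_th(1/0.0270 − 1) = 973.7 × 36.04 = 35.1 kΩ.

R_L(min) ≈ 35.1 kΩ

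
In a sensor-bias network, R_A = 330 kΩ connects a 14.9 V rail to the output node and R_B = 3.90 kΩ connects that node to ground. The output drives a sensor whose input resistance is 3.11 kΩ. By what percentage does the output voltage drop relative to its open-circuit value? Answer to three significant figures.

Unloaded V = 14.9 × 3.90/333.9 = 0.1740 V.
Loaded: R_B‖R_L = 1.730 kΩ, giving V = 14.9 × 1.730/331.7 = 0.07772 V.
Drop = (0.1740 − 0.07772) / 0.1740 = 55.3 %.

55.3 %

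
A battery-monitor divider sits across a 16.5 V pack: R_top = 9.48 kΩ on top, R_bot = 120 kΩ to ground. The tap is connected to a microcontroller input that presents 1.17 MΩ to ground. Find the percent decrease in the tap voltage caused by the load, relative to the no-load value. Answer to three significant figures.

The divider's output (Thévenin) resistance is R_top‖R_bot = 8.786 kΩ.
Fractional drop under load = R_th/(R_th + R_L) = 8.786 / (8.786 + 1170) = 0.007453.
So the output falls by 0.745 %.

0.745 %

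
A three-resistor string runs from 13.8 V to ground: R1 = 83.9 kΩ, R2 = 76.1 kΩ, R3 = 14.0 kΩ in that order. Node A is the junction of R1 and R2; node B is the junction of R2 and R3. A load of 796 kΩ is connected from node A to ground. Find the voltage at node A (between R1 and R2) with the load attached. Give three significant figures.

V ≈ 6.78 V

Below node A the series string R2+R3 = 90.10 kΩ sits in parallel with the 796 kΩ load: 80.94 kΩ.
V_A = 13.8 × 80.94/(83.9 + 80.94) = 6.78 V.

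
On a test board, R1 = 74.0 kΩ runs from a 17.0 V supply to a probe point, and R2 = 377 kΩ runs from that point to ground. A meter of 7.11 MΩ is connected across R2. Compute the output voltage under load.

V_out ≈ 14.1 V

The load sits in parallel with R2: R2‖R_L = (377 × 7110) / (377 + 7110) = 358.0 kΩ.
V_out = 17.0 × 358.0 / (74.0 + 358.0) = 17.0 × 358.0/432.0 = 14.1 V.
(Unloaded it would have been 14.2 V.)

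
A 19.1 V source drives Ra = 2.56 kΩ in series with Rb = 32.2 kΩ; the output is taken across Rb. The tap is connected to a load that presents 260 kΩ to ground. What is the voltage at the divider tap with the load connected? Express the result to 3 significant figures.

V_out ≈ 17.5 V

The load sits in parallel with Rb: Rb‖R_L = (32.2 × 260) / (32.2 + 260) = 28.65 kΩ.
V_out = 19.1 × 28.65 / (2.56 + 28.65) = 19.1 × 28.65/31.21 = 17.5 V.
(Unloaded it would have been 17.7 V.)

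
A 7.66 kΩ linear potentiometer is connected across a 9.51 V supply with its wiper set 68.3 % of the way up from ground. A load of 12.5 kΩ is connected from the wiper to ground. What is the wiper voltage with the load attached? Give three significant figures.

The wiper splits the pot into (1−α)R = 2.428 kΩ above and αR = 5.232 kΩ below.
Lower section ‖ load = 3.688 kΩ.
V_wiper = 9.51 × 3.688/(2.428 + 3.688) = 5.73 V.

V ≈ 5.73 V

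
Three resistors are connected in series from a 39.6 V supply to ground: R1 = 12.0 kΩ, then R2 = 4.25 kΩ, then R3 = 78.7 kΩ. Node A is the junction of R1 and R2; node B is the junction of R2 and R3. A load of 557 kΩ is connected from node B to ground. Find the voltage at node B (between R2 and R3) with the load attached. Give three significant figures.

At node B, R3 is in parallel with the load: R3‖R_L = 68.96 kΩ.
Below node A the resistance is R2 + (R3‖R_L) = 73.21 kΩ, so V_A = 39.6 × 73.21/85.21 = 34.02 V.
Then V_B = V_A × (R3‖R_L)/(R2 + R3‖R_L) = 34.02 × 68.96/73.21 = 32.0 V.

V ≈ 32.0 V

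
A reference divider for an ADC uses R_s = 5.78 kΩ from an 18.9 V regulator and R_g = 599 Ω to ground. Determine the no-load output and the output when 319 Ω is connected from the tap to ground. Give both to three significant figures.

Open-circuit: V = 18.9 × 599/(5780 + 599) = 1.77 V.
With the load, R_g becomes R_g‖R_L = 208.1 Ω, so V = 18.9 × 208.1/5988 = 0.657 V.

Unloaded: 1.77 V; loaded: 0.657 V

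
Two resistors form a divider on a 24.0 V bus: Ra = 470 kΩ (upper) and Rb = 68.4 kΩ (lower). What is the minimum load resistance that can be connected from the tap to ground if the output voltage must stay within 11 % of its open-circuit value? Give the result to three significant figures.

R_L(min) ≈ 483 kΩ

Output resistance R_th = Ra‖Rb = (470 × 68.4)/538.4 = 59.71 kΩ.
The fractional drop is R_th/(R_th + R_L); requiring this ≤ 0.110 gives R_L ≥ R_th(1/0.110 − 1) = 59.71 × 8.091 = 483 kΩ.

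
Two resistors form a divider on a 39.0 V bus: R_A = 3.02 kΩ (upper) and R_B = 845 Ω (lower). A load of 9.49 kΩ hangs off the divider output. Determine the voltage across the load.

V_out ≈ 7.97 V

The load sits in parallel with R_B: R_B‖R_L = (845 × 9490) / (845 + 9490) = 775.9 Ω.
V_out = 39.0 × 775.9 / (3020 + 775.9) = 39.0 × 775.9/3796 = 7.97 V.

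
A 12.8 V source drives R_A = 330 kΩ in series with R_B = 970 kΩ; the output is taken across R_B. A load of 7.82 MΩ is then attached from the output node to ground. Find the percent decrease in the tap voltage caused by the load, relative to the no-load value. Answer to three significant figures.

3.05 %

The divider's output (Thévenin) resistance is R_A‖R_B = 246.2 kΩ.
Fractional drop under load = R_th/(R_th + R_L) = 246.2 / (246.2 + 7820) = 0.03053.
So the output falls by 3.05 %.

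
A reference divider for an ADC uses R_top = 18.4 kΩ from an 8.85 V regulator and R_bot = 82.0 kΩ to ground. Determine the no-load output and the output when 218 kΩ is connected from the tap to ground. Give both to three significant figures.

Open-circuit: V = 8.85 × 82.0/(18.4 + 82.0) = 7.23 V.
With the load, R_bot becomes R_bot‖R_L = 59.59 kΩ, so V = 8.85 × 59.59/77.99 = 6.76 V.

Unloaded: 7.23 V; loaded: 6.76 V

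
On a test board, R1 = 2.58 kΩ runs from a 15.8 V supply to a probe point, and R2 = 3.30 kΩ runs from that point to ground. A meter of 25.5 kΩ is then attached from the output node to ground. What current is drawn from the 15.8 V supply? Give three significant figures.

R2‖R_L = 2.922 kΩ, so the source sees R1 + R2‖R_L = 5.502 kΩ.
I = 15.8 V / 5.502 kΩ = 2.87 mA.

I ≈ 2.87 mA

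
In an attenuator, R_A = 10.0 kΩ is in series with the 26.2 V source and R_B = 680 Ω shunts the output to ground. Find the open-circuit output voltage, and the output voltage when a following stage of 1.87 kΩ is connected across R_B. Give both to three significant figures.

Open-circuit: V = 26.2 × 680/(10000 + 680) = 1.67 V.
With the load, R_B becomes R_B‖R_L = 498.7 Ω, so V = 26.2 × 498.7/10500 = 1.24 V.

Unloaded: 1.67 V; loaded: 1.24 V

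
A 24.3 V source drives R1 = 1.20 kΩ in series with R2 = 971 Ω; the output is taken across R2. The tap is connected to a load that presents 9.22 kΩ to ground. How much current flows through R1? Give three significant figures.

R2‖R_L = 878.5 Ω, so the source sees R1 + R2‖R_L = 2078 Ω.
I = 24.3 V / 2078 Ω = 11.7 mA.

I ≈ 11.7 mA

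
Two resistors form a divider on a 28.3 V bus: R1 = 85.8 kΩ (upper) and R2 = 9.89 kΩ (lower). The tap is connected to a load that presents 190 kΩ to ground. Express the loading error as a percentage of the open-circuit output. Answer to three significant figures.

4.46 %

The divider's output (Thévenin) resistance is R1‖R2 = 8.868 kΩ.
Fractional drop under load = R_th/(R_th + R_L) = 8.868 / (8.868 + 190) = 0.04459.
So the output falls by 4.46 %.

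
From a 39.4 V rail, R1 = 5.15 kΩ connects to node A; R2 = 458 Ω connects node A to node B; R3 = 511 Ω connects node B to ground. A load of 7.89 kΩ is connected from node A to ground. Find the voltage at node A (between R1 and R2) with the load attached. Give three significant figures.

V ≈ 5.65 V

Below node A the series string R2+R3 = 969.0 Ω sits in parallel with the 7890 Ω load: 863.0 Ω.
V_A = 39.4 × 863.0/(5150 + 863.0) = 5.65 V.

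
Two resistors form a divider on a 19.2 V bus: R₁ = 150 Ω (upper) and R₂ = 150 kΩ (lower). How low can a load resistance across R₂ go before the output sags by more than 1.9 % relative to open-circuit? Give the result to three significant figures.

Output resistance R_th = R₁‖R₂ = (150 × 150000)/150200 = 149.9 Ω.
The fractional drop is R_th/(R_th + R_L); requiring this ≤ 0.0190 gives R_L ≥ R_th(1/0.0190 − 1) = 149.9 × 51.63 = 7.74 kΩ.

R_L(min) ≈ 7.74 kΩ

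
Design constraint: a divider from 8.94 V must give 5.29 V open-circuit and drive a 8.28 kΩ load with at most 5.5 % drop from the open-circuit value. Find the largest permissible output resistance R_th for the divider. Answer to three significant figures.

Loading drop = R_th/(R_th + R_L) ≤ 0.0550, so R_th ≤ R_L · ε/(1−ε) = 8.28 kΩ × 0.0550/0.9450 = 482 Ω.
(Any R1, R2 with R2/(R1+R2) = 0.592 and R1‖R2 ≤ 482 Ω will meet the spec.)

R_th ≤ 482 Ω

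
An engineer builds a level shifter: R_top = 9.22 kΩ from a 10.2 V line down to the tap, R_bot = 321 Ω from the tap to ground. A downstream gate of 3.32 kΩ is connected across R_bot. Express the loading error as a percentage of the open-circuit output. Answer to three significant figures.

The divider's output (Thévenin) resistance is R_top‖R_bot = 310.2 Ω.
Fractional drop under load = R_th/(R_th + R_L) = 310.2 / (310.2 + 3320) = 0.08545.
So the output falls by 8.54 %.

8.54 %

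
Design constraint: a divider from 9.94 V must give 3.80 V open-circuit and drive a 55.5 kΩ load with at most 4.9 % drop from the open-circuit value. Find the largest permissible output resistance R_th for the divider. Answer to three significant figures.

R_th ≤ 2.86 kΩ

Loading drop = R_th/(R_th + R_L) ≤ 0.0490, so R_th ≤ R_L · ε/(1−ε) = 55.5 kΩ × 0.0490/0.9510 = 2.86 kΩ.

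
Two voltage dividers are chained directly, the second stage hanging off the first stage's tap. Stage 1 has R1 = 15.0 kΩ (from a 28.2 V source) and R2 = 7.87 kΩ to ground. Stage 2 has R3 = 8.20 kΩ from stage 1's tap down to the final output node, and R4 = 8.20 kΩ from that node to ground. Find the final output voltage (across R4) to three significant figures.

Stage 2 presents R3+R4 = 16.40 kΩ as a load on stage 1's tap.
Stage 1's lower leg becomes R2‖(R3+R4) = 5.318 kΩ, so V_mid = 28.2 × 5.318/20.32 = 7.381 V.
Stage 2 is itself unloaded: V_out = V_mid × R4/(R3+R4) = 7.381 × 8.20/16.40 = 3.69 V.

V_out ≈ 3.69 V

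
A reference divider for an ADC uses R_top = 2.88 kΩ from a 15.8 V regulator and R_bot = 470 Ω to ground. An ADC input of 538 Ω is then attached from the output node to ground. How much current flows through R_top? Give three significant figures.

R_bot‖R_L = 250.9 Ω, so the source sees R_top + R_bot‖R_L = 3131 Ω.
I = 15.8 V / 3131 Ω = 5.05 mA.

I ≈ 5.05 mA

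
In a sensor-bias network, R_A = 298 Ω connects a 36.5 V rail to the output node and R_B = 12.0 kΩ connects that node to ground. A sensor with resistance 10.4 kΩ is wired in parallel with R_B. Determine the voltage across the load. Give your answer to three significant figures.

The load sits in parallel with R_B: R_B‖R_L = (12000 × 10400) / (12000 + 10400) = 5571 Ω.
V_out = 36.5 × 5571 / (298 + 5571) = 36.5 × 5571/5869 = 34.6 V.
(Unloaded it would have been 35.6 V.)

V_out ≈ 34.6 V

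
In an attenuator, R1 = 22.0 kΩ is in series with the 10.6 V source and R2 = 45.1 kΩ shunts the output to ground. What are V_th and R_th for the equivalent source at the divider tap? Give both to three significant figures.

V_th = 7.12 V, R_th = 14.8 kΩ

V_th is the open-circuit tap voltage: 10.6 × 45.1/(22.0 + 45.1) = 7.12 V.
With the supply zeroed, R1 and R2 appear in parallel from the tap: R_th = R1‖R2 = (22.0 × 45.1)/67.10 = 14.8 kΩ.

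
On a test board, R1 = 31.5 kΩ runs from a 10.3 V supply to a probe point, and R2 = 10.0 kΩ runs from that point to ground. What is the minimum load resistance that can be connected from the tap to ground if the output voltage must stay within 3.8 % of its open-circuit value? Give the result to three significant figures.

R_L(min) ≈ 192 kΩ

Output resistance R_th = R1‖R2 = (31.5 × 10.0)/41.50 = 7.590 kΩ.
The fractional drop is R_th/(R_th + R_L); requiring this ≤ 0.0380 gives R_L ≥ R_th(1/0.0380 − 1) = 7.590 × 25.32 = 192 kΩ.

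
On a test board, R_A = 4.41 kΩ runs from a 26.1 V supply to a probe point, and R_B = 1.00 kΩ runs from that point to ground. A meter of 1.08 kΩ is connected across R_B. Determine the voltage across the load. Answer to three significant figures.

The load sits in parallel with R_B: R_B‖R_L = (1.00 × 1.08) / (1.00 + 1.08) = 0.5192 kΩ.
V_out = 26.1 × 0.5192 / (4.41 + 0.5192) = 26.1 × 0.5192/4.929 = 2.75 V.

V_out ≈ 2.75 V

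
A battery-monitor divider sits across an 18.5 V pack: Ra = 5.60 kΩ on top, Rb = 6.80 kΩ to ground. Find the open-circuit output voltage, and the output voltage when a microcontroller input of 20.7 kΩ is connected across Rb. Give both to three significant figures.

Open-circuit: V = 18.5 × 6.80/(5.60 + 6.80) = 10.1 V.
With the load, Rb becomes Rb‖R_L = 5.119 kΩ, so V = 18.5 × 5.119/10.72 = 8.83 V.

Unloaded: 10.1 V; loaded: 8.83 V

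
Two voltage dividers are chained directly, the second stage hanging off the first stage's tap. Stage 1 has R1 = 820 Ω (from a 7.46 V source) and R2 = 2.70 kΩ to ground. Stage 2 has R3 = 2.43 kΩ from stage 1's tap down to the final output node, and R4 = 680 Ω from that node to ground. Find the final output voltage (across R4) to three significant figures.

V_out ≈ 1.04 V

Stage 2 presents R3+R4 = 3110 Ω as a load on stage 1's tap.
Stage 1's lower leg becomes R2‖(R3+R4) = 1445 Ω, so V_mid = 7.46 × 1445/2265 = 4.760 V.
Stage 2 is itself unloaded: V_out = V_mid × R4/(R3+R4) = 4.760 × 680/3110 = 1.04 V.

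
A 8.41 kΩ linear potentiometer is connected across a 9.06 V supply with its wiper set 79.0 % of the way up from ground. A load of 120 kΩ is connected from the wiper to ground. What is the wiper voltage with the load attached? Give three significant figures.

The wiper splits the pot into (1−α)R = 1.766 kΩ above and αR = 6.644 kΩ below.
Lower section ‖ load = 6.295 kΩ.
V_wiper = 9.06 × 6.295/(1.766 + 6.295) = 7.08 V.

V ≈ 7.08 V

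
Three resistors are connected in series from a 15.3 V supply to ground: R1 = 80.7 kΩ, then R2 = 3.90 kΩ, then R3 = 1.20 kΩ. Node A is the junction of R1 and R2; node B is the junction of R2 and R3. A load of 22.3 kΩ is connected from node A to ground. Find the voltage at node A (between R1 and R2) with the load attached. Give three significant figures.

Below node A the series string R2+R3 = 5.100 kΩ sits in parallel with the 22.3 kΩ load: 4.151 kΩ.
V_A = 15.3 × 4.151/(80.7 + 4.151) = 0.748 V.

V ≈ 0.748 V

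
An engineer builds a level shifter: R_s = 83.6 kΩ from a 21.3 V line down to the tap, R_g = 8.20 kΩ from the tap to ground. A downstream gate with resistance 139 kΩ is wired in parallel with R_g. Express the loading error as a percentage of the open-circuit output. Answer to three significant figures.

5.10 %

The divider's output (Thévenin) resistance is R_s‖R_g = 7.468 kΩ.
Fractional drop under load = R_th/(R_th + R_L) = 7.468 / (7.468 + 139) = 0.05098.
So the output falls by 5.10 %.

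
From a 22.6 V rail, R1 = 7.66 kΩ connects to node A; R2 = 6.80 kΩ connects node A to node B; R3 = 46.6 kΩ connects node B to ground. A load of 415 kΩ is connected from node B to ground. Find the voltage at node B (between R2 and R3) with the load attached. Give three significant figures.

V ≈ 16.8 V

At node B, R3 is in parallel with the load: R3‖R_L = 41.90 kΩ.
Below node A the resistance is R2 + (R3‖R_L) = 48.70 kΩ, so V_A = 22.6 × 48.70/56.36 = 19.53 V.
Then V_B = V_A × (R3‖R_L)/(R2 + R3‖R_L) = 19.53 × 41.90/48.70 = 16.8 V.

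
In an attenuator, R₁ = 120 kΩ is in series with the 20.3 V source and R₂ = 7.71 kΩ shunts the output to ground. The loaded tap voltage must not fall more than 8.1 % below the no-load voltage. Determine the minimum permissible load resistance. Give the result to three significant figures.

Output resistance R_th = R₁‖R₂ = (120 × 7.71)/127.7 = 7.245 kΩ.
The fractional drop is R_th/(R_th + R_L); requiring this ≤ 0.0810 gives R_L ≥ R_th(1/0.0810 − 1) = 7.245 × 11.35 = 82.2 kΩ.

R_L(min) ≈ 82.2 kΩ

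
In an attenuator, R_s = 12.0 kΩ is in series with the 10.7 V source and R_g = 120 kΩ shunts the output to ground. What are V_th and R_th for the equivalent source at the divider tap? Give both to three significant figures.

V_th is the open-circuit tap voltage: 10.7 × 120/(12.0 + 120) = 9.73 V.
With the supply zeroed, R_s and R_g appear in parallel from the tap: R_th = R_s‖R_g = (12.0 × 120)/132.0 = 10.9 kΩ.

V_th = 9.73 V, R_th = 10.9 kΩ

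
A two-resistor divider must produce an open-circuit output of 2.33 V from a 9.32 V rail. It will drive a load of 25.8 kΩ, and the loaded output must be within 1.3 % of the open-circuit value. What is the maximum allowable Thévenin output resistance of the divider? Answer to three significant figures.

R_th ≤ 340 Ω

Loading drop = R_th/(R_th + R_L) ≤ 0.0130, so R_th ≤ R_L · ε/(1−ε) = 25.8 kΩ × 0.0130/0.9870 = 340 Ω.
(Any R1, R2 with R2/(R1+R2) = 0.250 and R1‖R2 ≤ 340 Ω will meet the spec.)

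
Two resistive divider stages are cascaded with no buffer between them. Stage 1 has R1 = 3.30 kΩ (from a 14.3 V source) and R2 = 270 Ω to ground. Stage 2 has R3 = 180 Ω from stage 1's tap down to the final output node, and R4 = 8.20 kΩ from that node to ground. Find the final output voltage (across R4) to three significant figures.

Stage 2 presents R3+R4 = 8380 Ω as a load on stage 1's tap.
Stage 1's lower leg becomes R2‖(R3+R4) = 261.6 Ω, so V_mid = 14.3 × 261.6/3562 = 1.050 V.
Stage 2 is itself unloaded: V_out = V_mid × R4/(R3+R4) = 1.050 × 8200/8380 = 1.03 V.

V_out ≈ 1.03 V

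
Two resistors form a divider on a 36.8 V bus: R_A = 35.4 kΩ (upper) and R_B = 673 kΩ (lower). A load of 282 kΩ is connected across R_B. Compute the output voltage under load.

V_out ≈ 31.2 V

The load sits in parallel with R_B: R_B‖R_L = (673 × 282) / (673 + 282) = 198.7 kΩ.
V_out = 36.8 × 198.7 / (35.4 + 198.7) = 36.8 × 198.7/234.1 = 31.2 V.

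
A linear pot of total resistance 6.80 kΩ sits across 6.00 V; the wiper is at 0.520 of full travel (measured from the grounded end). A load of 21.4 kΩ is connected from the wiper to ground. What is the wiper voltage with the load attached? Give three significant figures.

The wiper splits the pot into (1−α)R = 3.264 kΩ above and αR = 3.536 kΩ below.
Lower section ‖ load = 3.035 kΩ.
V_wiper = 6.00 × 3.035/(3.264 + 3.035) = 2.89 V.

V ≈ 2.89 V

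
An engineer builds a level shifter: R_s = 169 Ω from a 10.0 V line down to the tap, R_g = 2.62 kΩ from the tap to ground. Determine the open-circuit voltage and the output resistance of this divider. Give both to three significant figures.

V_th = 9.39 V, R_th = 159 Ω

V_th is the open-circuit tap voltage: 10.0 × 2620/(169 + 2620) = 9.39 V.
With the supply zeroed, R_s and R_g appear in parallel from the tap: R_th = R_s‖R_g = (169 × 2620)/2789 = 159 Ω.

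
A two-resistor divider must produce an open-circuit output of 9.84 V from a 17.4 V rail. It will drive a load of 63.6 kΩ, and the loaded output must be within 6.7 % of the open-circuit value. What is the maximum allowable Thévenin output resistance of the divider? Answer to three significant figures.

Loading drop = R_th/(R_th + R_L) ≤ 0.0670, so R_th ≤ R_L · ε/(1−ε) = 63.6 kΩ × 0.0670/0.9330 = 4.57 kΩ.

R_th ≤ 4.57 kΩ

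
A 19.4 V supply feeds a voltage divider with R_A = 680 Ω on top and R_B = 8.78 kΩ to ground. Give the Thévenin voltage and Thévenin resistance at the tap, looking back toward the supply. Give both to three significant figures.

V_th = 18.0 V, R_th = 631 Ω

V_th is the open-circuit tap voltage: 19.4 × 8780/(680 + 8780) = 18.0 V.
With the supply zeroed, R_A and R_B appear in parallel from the tap: R_th = R_A‖R_B = (680 × 8780)/9460 = 631 Ω.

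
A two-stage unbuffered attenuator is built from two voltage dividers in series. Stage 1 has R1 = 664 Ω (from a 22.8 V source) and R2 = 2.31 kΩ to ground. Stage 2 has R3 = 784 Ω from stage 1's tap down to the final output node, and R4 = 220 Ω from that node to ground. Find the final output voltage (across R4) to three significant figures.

V_out ≈ 2.56 V

Stage 2 presents R3+R4 = 1004 Ω as a load on stage 1's tap.
Stage 1's lower leg becomes R2‖(R3+R4) = 699.8 Ω, so V_mid = 22.8 × 699.8/1364 = 11.70 V.
Stage 2 is itself unloaded: V_out = V_mid × R4/(R3+R4) = 11.70 × 220/1004 = 2.56 V.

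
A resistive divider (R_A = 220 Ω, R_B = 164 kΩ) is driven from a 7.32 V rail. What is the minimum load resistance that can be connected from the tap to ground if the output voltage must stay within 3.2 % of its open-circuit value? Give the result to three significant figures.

R_L(min) ≈ 6.65 kΩ

Output resistance R_th = R_A‖R_B = (220 × 164000)/164200 = 219.7 Ω.
The fractional drop is R_th/(R_th + R_L); requiring this ≤ 0.0320 gives R_L ≥ R_th(1/0.0320 − 1) = 219.7 × 30.25 = 6.65 kΩ.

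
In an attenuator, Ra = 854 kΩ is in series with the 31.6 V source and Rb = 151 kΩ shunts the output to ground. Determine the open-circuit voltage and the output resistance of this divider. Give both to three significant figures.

V_th is the open-circuit tap voltage: 31.6 × 151/(854 + 151) = 4.75 V.
With the supply zeroed, Ra and Rb appear in parallel from the tap: R_th = Ra‖Rb = (854 × 151)/1005 = 128 kΩ.

V_th = 4.75 V, R_th = 128 kΩ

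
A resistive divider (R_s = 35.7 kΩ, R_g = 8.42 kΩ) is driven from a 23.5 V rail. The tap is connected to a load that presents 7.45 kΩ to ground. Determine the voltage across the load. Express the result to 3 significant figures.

V_out ≈ 2.34 V

The load sits in parallel with R_g: R_g‖R_L = (8.42 × 7.45) / (8.42 + 7.45) = 3.953 kΩ.
V_out = 23.5 × 3.953 / (35.7 + 3.953) = 23.5 × 3.953/39.65 = 2.34 V.
(Unloaded it would have been 4.48 V.)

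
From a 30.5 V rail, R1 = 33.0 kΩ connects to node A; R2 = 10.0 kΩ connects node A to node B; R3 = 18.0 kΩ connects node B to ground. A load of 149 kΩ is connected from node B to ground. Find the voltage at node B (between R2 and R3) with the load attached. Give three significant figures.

At node B, R3 is in parallel with the load: R3‖R_L = 16.06 kΩ.
Below node A the resistance is R2 + (R3‖R_L) = 26.06 kΩ, so V_A = 30.5 × 26.06/59.06 = 13.46 V.
Then V_B = V_A × (R3‖R_L)/(R2 + R3‖R_L) = 13.46 × 16.06/26.06 = 8.29 V.

V ≈ 8.29 V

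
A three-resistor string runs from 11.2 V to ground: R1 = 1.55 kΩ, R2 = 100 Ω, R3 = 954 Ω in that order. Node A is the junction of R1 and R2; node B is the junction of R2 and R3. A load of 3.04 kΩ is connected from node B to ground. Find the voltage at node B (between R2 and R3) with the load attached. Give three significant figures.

V ≈ 3.42 V

At node B, R3 is in parallel with the load: R3‖R_L = 726.1 Ω.
Below node A the resistance is R2 + (R3‖R_L) = 826.1 Ω, so V_A = 11.2 × 826.1/2376 = 3.894 V.
Then V_B = V_A × (R3‖R_L)/(R2 + R3‖R_L) = 3.894 × 726.1/826.1 = 3.42 V.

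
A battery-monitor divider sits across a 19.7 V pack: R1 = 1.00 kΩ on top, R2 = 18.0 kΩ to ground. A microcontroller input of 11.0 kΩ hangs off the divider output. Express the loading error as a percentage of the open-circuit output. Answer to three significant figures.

7.93 %

The divider's output (Thévenin) resistance is R1‖R2 = 0.9474 kΩ.
Fractional drop under load = R_th/(R_th + R_L) = 0.9474 / (0.9474 + 11.0) = 0.07930.
So the output falls by 7.93 %.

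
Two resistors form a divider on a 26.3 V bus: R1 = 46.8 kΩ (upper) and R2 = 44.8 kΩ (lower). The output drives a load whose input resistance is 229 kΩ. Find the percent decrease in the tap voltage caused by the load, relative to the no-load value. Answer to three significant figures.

Unloaded V = 26.3 × 44.8/91.60 = 12.863 V.
Loaded: R2‖R_L = 37.47 kΩ, giving V = 26.3 × 37.47/84.27 = 11.694 V.
Drop = (12.863 − 11.694) / 12.863 = 9.09 %.

9.09 %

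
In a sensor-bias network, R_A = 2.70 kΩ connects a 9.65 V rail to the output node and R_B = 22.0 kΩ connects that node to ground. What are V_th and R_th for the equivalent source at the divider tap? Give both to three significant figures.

V_th is the open-circuit tap voltage: 9.65 × 22.0/(2.70 + 22.0) = 8.60 V.
With the supply zeroed, R_A and R_B appear in parallel from the tap: R_th = R_A‖R_B = (2.70 × 22.0)/24.70 = 2.40 kΩ.

V_th = 8.60 V, R_th = 2.40 kΩ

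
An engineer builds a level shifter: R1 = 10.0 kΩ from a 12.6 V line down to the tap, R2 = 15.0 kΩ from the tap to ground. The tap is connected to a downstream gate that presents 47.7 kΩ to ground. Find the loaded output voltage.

The load sits in parallel with R2: R2‖R_L = (15.0 × 47.7) / (15.0 + 47.7) = 11.41 kΩ.
V_out = 12.6 × 11.41 / (10.0 + 11.41) = 12.6 × 11.41/21.41 = 6.72 V.
(Unloaded it would have been 7.56 V.)

V_out ≈ 6.72 V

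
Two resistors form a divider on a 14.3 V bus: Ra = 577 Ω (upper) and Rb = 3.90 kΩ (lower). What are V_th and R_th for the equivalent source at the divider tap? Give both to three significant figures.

V_th = 12.5 V, R_th = 503 Ω

V_th is the open-circuit tap voltage: 14.3 × 3900/(577 + 3900) = 12.5 V.
With the supply zeroed, Ra and Rb appear in parallel from the tap: R_th = Ra‖Rb = (577 × 3900)/4477 = 503 Ω.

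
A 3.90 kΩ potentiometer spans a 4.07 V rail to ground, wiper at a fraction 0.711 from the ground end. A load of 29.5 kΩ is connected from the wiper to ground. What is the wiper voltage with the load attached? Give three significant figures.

The wiper splits the pot into (1−α)R = 1.127 kΩ above and αR = 2.773 kΩ below.
Lower section ‖ load = 2.535 kΩ.
V_wiper = 4.07 × 2.535/(1.127 + 2.535) = 2.82 V.

V ≈ 2.82 V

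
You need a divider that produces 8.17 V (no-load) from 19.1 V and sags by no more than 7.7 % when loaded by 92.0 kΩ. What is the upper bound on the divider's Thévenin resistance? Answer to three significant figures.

Loading drop = R_th/(R_th + R_L) ≤ 0.0770, so R_th ≤ R_L · ε/(1−ε) = 92.0 kΩ × 0.0770/0.9230 = 7.67 kΩ.
(Any R1, R2 with R2/(R1+R2) = 0.428 and R1‖R2 ≤ 7.67 kΩ will meet the spec.)

R_th ≤ 7.67 kΩ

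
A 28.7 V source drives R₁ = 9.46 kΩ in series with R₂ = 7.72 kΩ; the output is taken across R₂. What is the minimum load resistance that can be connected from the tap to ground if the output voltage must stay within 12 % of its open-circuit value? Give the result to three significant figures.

Output resistance R_th = R₁‖R₂ = (9.46 × 7.72)/17.18 = 4.251 kΩ.
The fractional drop is R_th/(R_th + R_L); requiring this ≤ 0.120 gives R_L ≥ R_th(1/0.120 − 1) = 4.251 × 7.333 = 31.2 kΩ.

R_L(min) ≈ 31.2 kΩ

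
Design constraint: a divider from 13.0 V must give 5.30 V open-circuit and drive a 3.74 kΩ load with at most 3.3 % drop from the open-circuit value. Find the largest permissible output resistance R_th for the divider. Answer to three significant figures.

Loading drop = R_th/(R_th + R_L) ≤ 0.0330, so R_th ≤ R_L · ε/(1−ε) = 3.74 kΩ × 0.0330/0.9670 = 128 Ω.

R_th ≤ 128 Ω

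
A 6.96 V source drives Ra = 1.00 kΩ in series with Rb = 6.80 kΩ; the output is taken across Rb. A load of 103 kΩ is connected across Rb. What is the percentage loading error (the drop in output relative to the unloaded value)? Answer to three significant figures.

The divider's output (Thévenin) resistance is Ra‖Rb = 0.8718 kΩ.
Fractional drop under load = R_th/(R_th + R_L) = 0.8718 / (0.8718 + 103) = 0.008393.
So the output falls by 0.839 %.

0.839 %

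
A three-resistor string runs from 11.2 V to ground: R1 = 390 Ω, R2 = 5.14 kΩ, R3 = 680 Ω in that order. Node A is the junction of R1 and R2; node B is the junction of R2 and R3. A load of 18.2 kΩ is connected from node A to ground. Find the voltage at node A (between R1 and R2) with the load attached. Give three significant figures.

Below node A the series string R2+R3 = 5820 Ω sits in parallel with the 18200 Ω load: 4410 Ω.
V_A = 11.2 × 4410/(390 + 4410) = 10.3 V.

V ≈ 10.3 V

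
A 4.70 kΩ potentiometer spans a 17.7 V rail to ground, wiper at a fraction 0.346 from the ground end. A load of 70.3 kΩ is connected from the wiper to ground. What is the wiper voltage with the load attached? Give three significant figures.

V ≈ 6.03 V

The wiper splits the pot into (1−α)R = 3.074 kΩ above and αR = 1.626 kΩ below.
Lower section ‖ load = 1.589 kΩ.
V_wiper = 17.7 × 1.589/(3.074 + 1.589) = 6.03 V.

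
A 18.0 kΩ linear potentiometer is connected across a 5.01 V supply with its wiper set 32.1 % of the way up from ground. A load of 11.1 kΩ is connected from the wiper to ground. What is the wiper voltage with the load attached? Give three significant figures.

V ≈ 1.19 V

The wiper splits the pot into (1−α)R = 12.22 kΩ above and αR = 5.778 kΩ below.
Lower section ‖ load = 3.800 kΩ.
V_wiper = 5.01 × 3.800/(12.22 + 3.800) = 1.19 V.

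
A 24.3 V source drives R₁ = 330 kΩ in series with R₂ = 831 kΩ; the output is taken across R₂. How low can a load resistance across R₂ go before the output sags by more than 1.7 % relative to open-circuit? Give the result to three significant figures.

Output resistance R_th = R₁‖R₂ = (330 × 831)/1161 = 236.2 kΩ.
The fractional drop is R_th/(R_th + R_L); requiring this ≤ 0.0170 gives R_L ≥ R_th(1/0.0170 − 1) = 236.2 × 57.82 = 13.7 MΩ.

R_L(min) ≈ 13.7 MΩ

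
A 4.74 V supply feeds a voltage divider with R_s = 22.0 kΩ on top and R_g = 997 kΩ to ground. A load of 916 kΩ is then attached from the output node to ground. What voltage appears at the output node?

The load sits in parallel with R_g: R_g‖R_L = (997 × 916) / (997 + 916) = 477.4 kΩ.
V_out = 4.74 × 477.4 / (22.0 + 477.4) = 4.74 × 477.4/499.4 = 4.53 V.

V_out ≈ 4.53 V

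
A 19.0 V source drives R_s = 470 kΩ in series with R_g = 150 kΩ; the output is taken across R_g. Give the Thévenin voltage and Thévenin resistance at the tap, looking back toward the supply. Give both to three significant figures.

V_th = 4.60 V, R_th = 114 kΩ

V_th is the open-circuit tap voltage: 19.0 × 150/(470 + 150) = 4.60 V.
With the supply zeroed, R_s and R_g appear in parallel from the tap: R_th = R_s‖R_g = (470 × 150)/620.0 = 114 kΩ.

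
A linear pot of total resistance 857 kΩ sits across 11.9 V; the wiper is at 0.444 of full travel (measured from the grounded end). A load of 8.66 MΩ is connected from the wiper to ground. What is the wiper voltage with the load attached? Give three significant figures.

V ≈ 5.16 V

The wiper splits the pot into (1−α)R = 476.5 kΩ above and αR = 380.5 kΩ below.
Lower section ‖ load = 364.5 kΩ.
V_wiper = 11.9 × 364.5/(476.5 + 364.5) = 5.16 V.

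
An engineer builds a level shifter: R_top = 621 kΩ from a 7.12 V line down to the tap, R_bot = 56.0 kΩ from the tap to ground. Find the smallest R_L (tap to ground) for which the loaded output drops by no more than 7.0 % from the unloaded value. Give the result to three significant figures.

Output resistance R_th = R_top‖R_bot = (621 × 56.0)/677.0 = 51.37 kΩ.
The fractional drop is R_th/(R_th + R_L); requiring this ≤ 0.0700 gives R_L ≥ R_th(1/0.0700 − 1) = 51.37 × 13.29 = 682 kΩ.

R_L(min) ≈ 682 kΩ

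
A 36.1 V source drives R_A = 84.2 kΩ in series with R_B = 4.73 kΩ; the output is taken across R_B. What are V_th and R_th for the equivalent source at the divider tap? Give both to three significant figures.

V_th is the open-circuit tap voltage: 36.1 × 4.73/(84.2 + 4.73) = 1.92 V.
With the supply zeroed, R_A and R_B appear in parallel from the tap: R_th = R_A‖R_B = (84.2 × 4.73)/88.93 = 4.48 kΩ.

V_th = 1.92 V, R_th = 4.48 kΩ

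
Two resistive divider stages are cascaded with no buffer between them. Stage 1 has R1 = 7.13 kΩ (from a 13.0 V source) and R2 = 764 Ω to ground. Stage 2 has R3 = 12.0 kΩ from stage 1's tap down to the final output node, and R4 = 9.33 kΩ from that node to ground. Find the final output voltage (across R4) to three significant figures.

Stage 2 presents R3+R4 = 21330 Ω as a load on stage 1's tap.
Stage 1's lower leg becomes R2‖(R3+R4) = 737.6 Ω, so V_mid = 13.0 × 737.6/7868 = 1.219 V.
Stage 2 is itself unloaded: V_out = V_mid × R4/(R3+R4) = 1.219 × 9330/21330 = 0.533 V.

V_out ≈ 0.533 V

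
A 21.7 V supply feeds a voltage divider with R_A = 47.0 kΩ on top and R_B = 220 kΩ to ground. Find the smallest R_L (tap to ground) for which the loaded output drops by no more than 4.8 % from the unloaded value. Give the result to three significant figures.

R_L(min) ≈ 768 kΩ

Output resistance R_th = R_A‖R_B = (47.0 × 220)/267.0 = 38.73 kΩ.
The fractional drop is R_th/(R_th + R_L); requiring this ≤ 0.0480 gives R_L ≥ R_th(1/0.0480 − 1) = 38.73 × 19.83 = 768 kΩ.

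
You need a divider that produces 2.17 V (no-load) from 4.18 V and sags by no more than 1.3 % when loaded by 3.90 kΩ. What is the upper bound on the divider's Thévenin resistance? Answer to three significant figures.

R_th ≤ 51.4 Ω

Loading drop = R_th/(R_th + R_L) ≤ 0.0130, so R_th ≤ R_L · ε/(1−ε) = 3.90 kΩ × 0.0130/0.9870 = 51.4 Ω.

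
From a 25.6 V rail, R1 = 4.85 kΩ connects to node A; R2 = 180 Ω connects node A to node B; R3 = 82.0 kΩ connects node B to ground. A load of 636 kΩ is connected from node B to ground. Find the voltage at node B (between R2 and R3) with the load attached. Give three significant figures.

At node B, R3 is in parallel with the load: R3‖R_L = 72640 Ω.
Below node A the resistance is R2 + (R3‖R_L) = 72820 Ω, so V_A = 25.6 × 72820/77670 = 24.00 V.
Then V_B = V_A × (R3‖R_L)/(R2 + R3‖R_L) = 24.00 × 72640/72820 = 23.9 V.

V ≈ 23.9 V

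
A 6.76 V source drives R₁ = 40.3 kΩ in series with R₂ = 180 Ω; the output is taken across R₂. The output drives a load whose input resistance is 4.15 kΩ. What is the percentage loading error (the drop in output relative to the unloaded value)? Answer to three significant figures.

The divider's output (Thévenin) resistance is R₁‖R₂ = 179.2 Ω.
Fractional drop under load = R_th/(R_th + R_L) = 179.2 / (179.2 + 4150) = 0.04139.
So the output falls by 4.14 %.

4.14 %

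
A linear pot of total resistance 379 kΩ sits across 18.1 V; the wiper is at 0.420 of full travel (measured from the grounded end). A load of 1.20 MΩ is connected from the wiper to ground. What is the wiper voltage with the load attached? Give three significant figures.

The wiper splits the pot into (1−α)R = 219.8 kΩ above and αR = 159.2 kΩ below.
Lower section ‖ load = 140.5 kΩ.
V_wiper = 18.1 × 140.5/(219.8 + 140.5) = 7.06 V.

V ≈ 7.06 V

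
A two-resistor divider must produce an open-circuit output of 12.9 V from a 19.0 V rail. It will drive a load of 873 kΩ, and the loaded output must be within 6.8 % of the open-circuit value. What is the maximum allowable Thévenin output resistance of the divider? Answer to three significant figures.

R_th ≤ 63.7 kΩ

Loading drop = R_th/(R_th + R_L) ≤ 0.0680, so R_th ≤ R_L · ε/(1−ε) = 873 kΩ × 0.0680/0.9320 = 63.7 kΩ.
(Any R1, R2 with R2/(R1+R2) = 0.679 and R1‖R2 ≤ 63.7 kΩ will meet the spec.)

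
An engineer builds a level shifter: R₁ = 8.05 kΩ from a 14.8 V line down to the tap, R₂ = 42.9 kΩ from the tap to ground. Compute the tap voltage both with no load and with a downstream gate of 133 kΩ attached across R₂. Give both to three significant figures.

Unloaded: 12.5 V; loaded: 11.9 V

Open-circuit: V = 14.8 × 42.9/(8.05 + 42.9) = 12.5 V.
With the load, R₂ becomes R₂‖R_L = 32.44 kΩ, so V = 14.8 × 32.44/40.49 = 11.9 V.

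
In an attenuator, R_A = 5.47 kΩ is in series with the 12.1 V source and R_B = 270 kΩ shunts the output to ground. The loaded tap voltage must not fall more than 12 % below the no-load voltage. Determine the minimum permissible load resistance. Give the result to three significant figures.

R_L(min) ≈ 39.3 kΩ

Output resistance R_th = R_A‖R_B = (5.47 × 270)/275.5 = 5.361 kΩ.
The fractional drop is R_th/(R_th + R_L); requiring this ≤ 0.120 gives R_L ≥ R_th(1/0.120 − 1) = 5.361 × 7.333 = 39.3 kΩ.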